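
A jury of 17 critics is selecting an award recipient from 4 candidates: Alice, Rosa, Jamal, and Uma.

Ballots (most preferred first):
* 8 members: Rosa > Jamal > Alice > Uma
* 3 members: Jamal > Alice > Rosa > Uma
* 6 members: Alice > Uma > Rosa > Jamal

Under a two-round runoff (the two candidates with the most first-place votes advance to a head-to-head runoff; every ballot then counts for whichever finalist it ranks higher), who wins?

Round 1 first-place votes: Alice 6, Rosa 8, Jamal 3, Uma 0. Rosa and Alice advance.
Runoff: Rosa is ranked above Alice on 8 ballots, Alice above Rosa on 9.

Alice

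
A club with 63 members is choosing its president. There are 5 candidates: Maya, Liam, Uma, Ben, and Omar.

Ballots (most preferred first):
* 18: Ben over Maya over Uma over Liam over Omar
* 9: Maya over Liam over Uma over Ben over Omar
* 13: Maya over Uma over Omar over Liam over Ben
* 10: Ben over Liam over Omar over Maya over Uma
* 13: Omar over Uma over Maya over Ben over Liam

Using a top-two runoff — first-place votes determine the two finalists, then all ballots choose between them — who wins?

Round 1 first-place votes: Maya 22, Liam 0, Uma 0, Ben 28, Omar 13. Ben and Maya advance.
Runoff: Ben is ranked above Maya on 28 ballots, Maya above Ben on 35.

Maya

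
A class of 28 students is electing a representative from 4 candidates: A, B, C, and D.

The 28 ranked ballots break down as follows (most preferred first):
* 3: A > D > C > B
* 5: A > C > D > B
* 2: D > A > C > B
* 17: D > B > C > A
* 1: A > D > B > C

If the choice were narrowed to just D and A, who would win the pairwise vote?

D is ranked above A on 19 ballots; A above D on 9.

D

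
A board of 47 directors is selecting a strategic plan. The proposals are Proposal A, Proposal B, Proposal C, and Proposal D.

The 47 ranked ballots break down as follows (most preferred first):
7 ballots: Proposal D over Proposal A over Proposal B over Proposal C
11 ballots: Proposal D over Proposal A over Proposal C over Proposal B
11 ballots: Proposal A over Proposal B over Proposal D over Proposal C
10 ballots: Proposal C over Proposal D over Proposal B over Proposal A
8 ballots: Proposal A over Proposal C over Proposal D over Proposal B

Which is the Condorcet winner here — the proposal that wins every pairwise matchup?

Proposal D

Proposal D vs Proposal A: 28–19
Proposal D vs Proposal B: 36–11
Proposal D vs Proposal C: 29–18
Proposal D beats every other proposal.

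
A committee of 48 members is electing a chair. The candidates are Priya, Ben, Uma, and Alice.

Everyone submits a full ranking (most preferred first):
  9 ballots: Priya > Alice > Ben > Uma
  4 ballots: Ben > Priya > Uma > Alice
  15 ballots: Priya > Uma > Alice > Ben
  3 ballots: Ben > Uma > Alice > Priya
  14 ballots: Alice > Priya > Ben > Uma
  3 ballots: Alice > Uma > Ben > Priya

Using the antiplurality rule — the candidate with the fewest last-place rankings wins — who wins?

Last-place votes: Priya 6, Ben 15, Uma 23, Alice 4.

Alice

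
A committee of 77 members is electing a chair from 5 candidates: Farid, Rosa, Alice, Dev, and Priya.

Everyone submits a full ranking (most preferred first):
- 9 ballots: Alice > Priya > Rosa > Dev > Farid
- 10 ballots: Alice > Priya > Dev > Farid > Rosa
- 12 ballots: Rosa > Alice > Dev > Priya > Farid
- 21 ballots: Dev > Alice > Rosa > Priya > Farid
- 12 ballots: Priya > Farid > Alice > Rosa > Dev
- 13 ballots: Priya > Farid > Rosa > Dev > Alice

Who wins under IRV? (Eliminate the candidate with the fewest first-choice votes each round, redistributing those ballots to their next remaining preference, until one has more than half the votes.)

Round 1: Farid 0, Rosa 12, Alice 19, Dev 21, Priya 25. Farid eliminated.
Round 2: Rosa 12, Alice 19, Dev 21, Priya 25. Rosa eliminated.
Round 3: Alice 31, Dev 21, Priya 25. Dev eliminated.
Round 4: Alice 52, Priya 25. Alice has a majority (≥39).

Alice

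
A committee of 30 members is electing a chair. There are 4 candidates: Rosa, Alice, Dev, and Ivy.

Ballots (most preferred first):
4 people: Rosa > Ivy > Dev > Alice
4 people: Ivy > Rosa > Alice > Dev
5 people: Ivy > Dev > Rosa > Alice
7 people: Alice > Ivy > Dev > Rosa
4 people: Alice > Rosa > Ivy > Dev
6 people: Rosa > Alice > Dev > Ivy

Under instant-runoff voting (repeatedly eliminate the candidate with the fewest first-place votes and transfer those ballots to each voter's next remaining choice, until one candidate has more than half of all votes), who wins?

Round 1: Rosa 10, Alice 11, Dev 0, Ivy 9. Dev eliminated.
Round 2: Rosa 10, Alice 11, Ivy 9. Ivy eliminated.
Round 3: Rosa 19, Alice 11. Rosa has a majority (≥16).

Rosa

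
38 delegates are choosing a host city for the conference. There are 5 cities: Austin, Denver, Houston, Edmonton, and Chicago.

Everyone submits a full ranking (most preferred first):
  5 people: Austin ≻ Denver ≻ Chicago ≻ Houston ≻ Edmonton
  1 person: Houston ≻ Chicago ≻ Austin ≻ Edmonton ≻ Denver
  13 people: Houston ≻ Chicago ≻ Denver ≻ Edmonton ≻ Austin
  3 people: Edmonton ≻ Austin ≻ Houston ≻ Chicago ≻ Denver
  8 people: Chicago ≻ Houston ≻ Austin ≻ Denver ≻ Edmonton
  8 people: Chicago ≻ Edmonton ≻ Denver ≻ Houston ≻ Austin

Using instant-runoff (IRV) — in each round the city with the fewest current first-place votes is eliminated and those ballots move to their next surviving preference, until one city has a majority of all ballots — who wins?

Round 1: Austin 5, Denver 0, Houston 14, Edmonton 3, Chicago 16. Denver eliminated.
Round 2: Austin 5, Houston 14, Edmonton 3, Chicago 16. Edmonton eliminated.
Round 3: Austin 8, Houston 14, Chicago 16. Austin eliminated.
Round 4: Houston 17, Chicago 21. Chicago has a majority (≥20).

Chicago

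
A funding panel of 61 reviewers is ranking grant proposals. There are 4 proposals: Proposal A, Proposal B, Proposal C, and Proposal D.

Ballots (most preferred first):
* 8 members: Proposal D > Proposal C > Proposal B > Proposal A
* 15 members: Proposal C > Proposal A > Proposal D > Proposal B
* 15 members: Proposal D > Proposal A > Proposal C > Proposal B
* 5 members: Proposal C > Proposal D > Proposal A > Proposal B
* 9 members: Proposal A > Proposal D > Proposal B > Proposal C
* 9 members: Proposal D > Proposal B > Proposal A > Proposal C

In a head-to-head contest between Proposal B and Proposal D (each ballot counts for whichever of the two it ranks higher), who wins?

Proposal D

Proposal B is ranked above Proposal D on 0 ballots; Proposal D above Proposal B on 61.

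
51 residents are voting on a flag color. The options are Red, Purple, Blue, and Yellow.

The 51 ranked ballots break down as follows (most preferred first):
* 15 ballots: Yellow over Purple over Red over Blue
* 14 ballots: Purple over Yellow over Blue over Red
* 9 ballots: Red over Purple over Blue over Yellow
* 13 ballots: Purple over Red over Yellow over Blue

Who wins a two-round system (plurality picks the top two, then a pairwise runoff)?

Round 1 first-place votes: Red 9, Purple 27, Blue 0, Yellow 15. Purple and Yellow advance.
Runoff: Purple is ranked above Yellow on 36 ballots, Yellow above Purple on 15.

Purple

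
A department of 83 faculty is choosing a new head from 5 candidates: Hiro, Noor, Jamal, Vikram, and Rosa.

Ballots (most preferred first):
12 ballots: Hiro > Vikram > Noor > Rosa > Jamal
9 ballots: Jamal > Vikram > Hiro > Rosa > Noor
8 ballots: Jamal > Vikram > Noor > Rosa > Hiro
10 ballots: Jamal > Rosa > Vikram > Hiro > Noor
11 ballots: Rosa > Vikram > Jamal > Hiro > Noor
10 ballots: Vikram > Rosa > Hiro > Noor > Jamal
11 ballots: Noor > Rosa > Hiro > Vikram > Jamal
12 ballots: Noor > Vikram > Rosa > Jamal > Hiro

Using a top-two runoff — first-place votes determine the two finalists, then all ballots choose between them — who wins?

Noor

Round 1 first-place votes: Hiro 12, Noor 23, Jamal 27, Vikram 10, Rosa 11. Jamal and Noor advance.
Runoff: Jamal is ranked above Noor on 38 ballots, Noor above Jamal on 45.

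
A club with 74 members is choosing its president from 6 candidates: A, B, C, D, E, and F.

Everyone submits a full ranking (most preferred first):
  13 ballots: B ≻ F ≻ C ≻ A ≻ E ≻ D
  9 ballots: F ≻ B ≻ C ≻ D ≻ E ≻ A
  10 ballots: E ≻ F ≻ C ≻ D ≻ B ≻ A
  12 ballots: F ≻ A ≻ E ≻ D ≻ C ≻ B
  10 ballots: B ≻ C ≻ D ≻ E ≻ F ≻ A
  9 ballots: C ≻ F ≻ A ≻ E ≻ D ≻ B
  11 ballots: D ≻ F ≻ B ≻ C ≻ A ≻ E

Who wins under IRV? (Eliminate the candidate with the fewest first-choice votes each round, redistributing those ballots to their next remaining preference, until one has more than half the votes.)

Round 1: A 0, B 23, C 9, D 11, E 10, F 21. A eliminated.
Round 2: B 23, C 9, D 11, E 10, F 21. C eliminated.
Round 3: B 23, D 11, E 10, F 30. E eliminated.
Round 4: B 23, D 11, F 40. F has a majority (≥38).

F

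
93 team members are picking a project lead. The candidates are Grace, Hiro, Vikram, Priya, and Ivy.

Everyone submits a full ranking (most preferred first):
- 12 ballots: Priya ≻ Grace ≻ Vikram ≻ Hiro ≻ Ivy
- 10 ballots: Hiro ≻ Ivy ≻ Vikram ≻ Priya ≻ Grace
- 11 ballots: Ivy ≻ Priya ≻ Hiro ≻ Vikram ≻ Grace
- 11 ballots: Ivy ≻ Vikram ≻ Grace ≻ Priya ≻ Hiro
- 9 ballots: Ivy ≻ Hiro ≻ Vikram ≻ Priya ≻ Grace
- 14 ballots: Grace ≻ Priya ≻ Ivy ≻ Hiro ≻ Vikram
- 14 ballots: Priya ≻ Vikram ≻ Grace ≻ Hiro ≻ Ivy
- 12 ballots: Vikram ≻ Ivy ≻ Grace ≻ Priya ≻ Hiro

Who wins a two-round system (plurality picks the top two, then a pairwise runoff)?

Round 1 first-place votes: Grace 14, Hiro 10, Vikram 12, Priya 26, Ivy 31. Ivy and Priya advance.
Runoff: Ivy is ranked above Priya on 53 ballots, Priya above Ivy on 40.

Ivy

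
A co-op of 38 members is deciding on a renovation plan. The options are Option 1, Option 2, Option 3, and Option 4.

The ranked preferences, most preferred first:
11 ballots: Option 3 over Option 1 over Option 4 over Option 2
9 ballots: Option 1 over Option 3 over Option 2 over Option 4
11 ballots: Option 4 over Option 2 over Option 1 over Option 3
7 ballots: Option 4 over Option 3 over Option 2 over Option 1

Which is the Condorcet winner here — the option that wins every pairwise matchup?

Option 1 vs Option 2: 20–18
Option 1 vs Option 3: 20–18
Option 1 vs Option 4: 20–18
Option 1 beats every other option.

Option 1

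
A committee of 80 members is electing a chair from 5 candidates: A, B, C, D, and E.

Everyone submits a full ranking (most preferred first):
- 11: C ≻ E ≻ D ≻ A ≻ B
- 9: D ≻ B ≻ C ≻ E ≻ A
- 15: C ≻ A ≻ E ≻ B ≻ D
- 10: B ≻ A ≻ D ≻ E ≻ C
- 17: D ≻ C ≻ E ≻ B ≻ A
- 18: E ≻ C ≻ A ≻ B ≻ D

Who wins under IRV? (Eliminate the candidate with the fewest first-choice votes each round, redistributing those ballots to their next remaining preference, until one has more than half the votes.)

Round 1: A 0, B 10, C 26, D 26, E 18. A eliminated.
Round 2: B 10, C 26, D 26, E 18. B eliminated.
Round 3: C 26, D 36, E 18. E eliminated.
Round 4: C 44, D 36. C has a majority (≥41).

C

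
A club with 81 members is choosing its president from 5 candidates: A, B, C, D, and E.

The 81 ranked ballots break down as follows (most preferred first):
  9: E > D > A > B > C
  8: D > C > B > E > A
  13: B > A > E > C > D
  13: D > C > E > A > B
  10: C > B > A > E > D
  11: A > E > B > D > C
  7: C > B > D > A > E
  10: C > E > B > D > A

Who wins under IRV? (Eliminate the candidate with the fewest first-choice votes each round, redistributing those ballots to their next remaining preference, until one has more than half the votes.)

Round 1: A 11, B 13, C 27, D 21, E 9. E eliminated.
Round 2: A 11, B 13, C 27, D 30. A eliminated.
Round 3: B 24, C 27, D 30. B eliminated.
Round 4: C 40, D 41. D has a majority (≥41).

D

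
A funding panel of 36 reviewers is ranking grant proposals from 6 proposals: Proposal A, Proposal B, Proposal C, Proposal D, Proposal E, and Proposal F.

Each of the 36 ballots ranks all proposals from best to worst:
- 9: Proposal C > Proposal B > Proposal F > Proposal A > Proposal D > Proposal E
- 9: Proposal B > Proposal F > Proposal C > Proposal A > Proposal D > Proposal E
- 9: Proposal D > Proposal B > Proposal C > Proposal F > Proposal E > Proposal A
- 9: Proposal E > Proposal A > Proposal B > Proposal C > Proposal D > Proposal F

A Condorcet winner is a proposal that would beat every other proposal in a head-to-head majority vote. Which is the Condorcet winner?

Proposal B

Proposal B vs Proposal A: 27–9
Proposal B vs Proposal C: 27–9
Proposal B vs Proposal D: 27–9
Proposal B vs Proposal E: 27–9
Proposal B vs Proposal F: 36–0
Proposal B beats every other proposal.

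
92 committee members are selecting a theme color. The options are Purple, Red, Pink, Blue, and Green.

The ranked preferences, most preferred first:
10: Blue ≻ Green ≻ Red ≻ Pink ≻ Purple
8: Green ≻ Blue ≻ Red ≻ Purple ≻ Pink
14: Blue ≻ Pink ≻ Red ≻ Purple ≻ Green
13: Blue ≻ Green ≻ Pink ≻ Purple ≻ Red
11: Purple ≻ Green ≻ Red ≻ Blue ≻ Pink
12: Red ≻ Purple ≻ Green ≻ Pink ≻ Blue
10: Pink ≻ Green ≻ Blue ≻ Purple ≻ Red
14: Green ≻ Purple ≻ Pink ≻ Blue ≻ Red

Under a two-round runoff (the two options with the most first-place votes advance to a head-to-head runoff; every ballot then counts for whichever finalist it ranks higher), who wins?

Green

Round 1 first-place votes: Purple 11, Red 12, Pink 10, Blue 37, Green 22. Blue and Green advance.
Runoff: Blue is ranked above Green on 37 ballots, Green above Blue on 55.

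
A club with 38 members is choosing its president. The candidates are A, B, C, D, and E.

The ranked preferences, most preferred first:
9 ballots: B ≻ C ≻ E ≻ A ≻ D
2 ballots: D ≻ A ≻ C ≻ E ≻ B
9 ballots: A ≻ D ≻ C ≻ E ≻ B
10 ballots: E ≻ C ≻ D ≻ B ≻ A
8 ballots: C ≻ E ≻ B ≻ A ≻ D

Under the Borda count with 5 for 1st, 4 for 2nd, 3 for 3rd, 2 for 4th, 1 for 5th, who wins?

A: 9×2 + 2×4 + 9×5 + 10×1 + 8×2 = 97
B: 9×5 + 2×1 + 9×1 + 10×2 + 8×3 = 100
C: 9×4 + 2×3 + 9×3 + 10×4 + 8×5 = 149
D: 9×1 + 2×5 + 9×4 + 10×3 + 8×1 = 93
E: 9×3 + 2×2 + 9×2 + 10×5 + 8×4 = 131

C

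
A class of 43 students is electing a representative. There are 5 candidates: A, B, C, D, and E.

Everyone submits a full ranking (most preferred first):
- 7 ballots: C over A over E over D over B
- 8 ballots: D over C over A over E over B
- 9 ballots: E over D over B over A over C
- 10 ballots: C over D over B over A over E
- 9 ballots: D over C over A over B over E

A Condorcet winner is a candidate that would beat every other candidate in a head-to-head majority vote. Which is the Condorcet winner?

D vs A: 36–7
D vs B: 43–0
D vs C: 26–17
D vs E: 27–16
D beats every other candidate.

D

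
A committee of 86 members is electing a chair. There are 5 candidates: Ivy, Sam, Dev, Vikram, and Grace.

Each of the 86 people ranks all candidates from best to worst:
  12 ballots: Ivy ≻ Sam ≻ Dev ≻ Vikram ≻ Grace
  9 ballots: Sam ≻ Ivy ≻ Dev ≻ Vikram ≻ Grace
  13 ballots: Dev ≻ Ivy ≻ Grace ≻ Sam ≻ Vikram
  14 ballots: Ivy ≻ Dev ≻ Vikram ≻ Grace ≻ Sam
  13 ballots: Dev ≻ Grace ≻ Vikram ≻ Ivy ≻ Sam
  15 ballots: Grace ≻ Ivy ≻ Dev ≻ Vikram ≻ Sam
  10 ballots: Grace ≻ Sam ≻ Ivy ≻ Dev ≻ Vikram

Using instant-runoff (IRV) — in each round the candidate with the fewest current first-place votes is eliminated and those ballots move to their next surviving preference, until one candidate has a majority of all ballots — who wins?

Round 1: Ivy 26, Sam 9, Dev 26, Vikram 0, Grace 25. Vikram eliminated.
Round 2: Ivy 26, Sam 9, Dev 26, Grace 25. Sam eliminated.
Round 3: Ivy 35, Dev 26, Grace 25. Grace eliminated.
Round 4: Ivy 60, Dev 26. Ivy has a majority (≥44).

Ivy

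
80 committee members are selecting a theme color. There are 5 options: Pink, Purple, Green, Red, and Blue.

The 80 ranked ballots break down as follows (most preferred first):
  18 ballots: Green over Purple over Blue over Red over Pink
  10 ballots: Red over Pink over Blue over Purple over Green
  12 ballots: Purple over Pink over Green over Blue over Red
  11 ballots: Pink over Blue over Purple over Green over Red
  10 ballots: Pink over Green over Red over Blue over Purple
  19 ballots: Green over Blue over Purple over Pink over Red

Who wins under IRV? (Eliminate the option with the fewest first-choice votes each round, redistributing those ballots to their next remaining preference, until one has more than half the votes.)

Pink

Round 1: Pink 21, Purple 12, Green 37, Red 10, Blue 0. Blue eliminated.
Round 2: Pink 21, Purple 12, Green 37, Red 10. Red eliminated.
Round 3: Pink 31, Purple 12, Green 37. Purple eliminated.
Round 4: Pink 43, Green 37. Pink has a majority (≥41).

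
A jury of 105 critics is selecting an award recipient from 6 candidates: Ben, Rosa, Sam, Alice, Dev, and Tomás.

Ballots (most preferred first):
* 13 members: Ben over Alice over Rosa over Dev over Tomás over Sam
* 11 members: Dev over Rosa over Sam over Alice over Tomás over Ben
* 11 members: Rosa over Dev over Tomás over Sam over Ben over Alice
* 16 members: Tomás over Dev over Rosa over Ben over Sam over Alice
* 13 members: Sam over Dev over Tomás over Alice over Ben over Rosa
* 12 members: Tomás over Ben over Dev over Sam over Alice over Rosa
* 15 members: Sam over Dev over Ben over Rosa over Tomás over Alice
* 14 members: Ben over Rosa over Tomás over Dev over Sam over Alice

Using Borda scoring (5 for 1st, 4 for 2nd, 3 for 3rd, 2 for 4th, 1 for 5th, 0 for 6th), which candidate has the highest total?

Dev

Ben: 13×5 + 11×0 + 11×1 + 16×2 + 13×1 + 12×4 + 15×3 + 14×5 = 284
Rosa: 13×3 + 11×4 + 11×5 + 16×3 + 13×0 + 12×0 + 15×2 + 14×4 = 272
Sam: 13×0 + 11×3 + 11×2 + 16×1 + 13×5 + 12×2 + 15×5 + 14×1 = 249
Alice: 13×4 + 11×2 + 11×0 + 16×0 + 13×2 + 12×1 + 15×0 + 14×0 = 112
Dev: 13×2 + 11×5 + 11×4 + 16×4 + 13×4 + 12×3 + 15×4 + 14×2 = 365
Tomás: 13×1 + 11×1 + 11×3 + 16×5 + 13×3 + 12×5 + 15×1 + 14×3 = 293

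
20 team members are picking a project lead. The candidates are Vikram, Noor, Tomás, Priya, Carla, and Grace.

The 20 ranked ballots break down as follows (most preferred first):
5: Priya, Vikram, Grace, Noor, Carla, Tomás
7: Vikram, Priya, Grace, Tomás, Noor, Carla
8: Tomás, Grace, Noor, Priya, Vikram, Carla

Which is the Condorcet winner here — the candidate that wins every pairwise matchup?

Priya vs Vikram: 13–7
Priya vs Noor: 12–8
Priya vs Tomás: 12–8
Priya vs Carla: 20–0
Priya vs Grace: 12–8
Priya beats every other candidate.

Priya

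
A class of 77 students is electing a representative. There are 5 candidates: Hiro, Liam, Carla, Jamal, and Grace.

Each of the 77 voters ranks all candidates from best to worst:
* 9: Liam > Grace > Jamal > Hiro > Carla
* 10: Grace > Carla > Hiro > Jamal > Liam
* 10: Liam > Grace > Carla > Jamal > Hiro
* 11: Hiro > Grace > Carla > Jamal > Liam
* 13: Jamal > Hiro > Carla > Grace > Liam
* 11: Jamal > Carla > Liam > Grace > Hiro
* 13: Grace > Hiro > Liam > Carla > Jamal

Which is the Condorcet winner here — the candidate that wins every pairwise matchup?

Grace vs Hiro: 53–24
Grace vs Liam: 47–30
Grace vs Carla: 53–24
Grace vs Jamal: 53–24
Grace beats every other candidate.

Grace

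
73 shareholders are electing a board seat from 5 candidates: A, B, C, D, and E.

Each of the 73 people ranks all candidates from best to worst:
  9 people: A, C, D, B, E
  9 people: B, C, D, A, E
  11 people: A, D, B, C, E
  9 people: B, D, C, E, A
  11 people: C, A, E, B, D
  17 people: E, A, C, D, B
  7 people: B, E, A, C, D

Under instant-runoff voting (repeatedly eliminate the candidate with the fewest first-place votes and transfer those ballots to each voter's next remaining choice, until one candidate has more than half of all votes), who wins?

Round 1: A 20, B 25, C 11, D 0, E 17. D eliminated.
Round 2: A 20, B 25, C 11, E 17. C eliminated.
Round 3: A 31, B 25, E 17. E eliminated.
Round 4: A 48, B 25. A has a majority (≥37).

A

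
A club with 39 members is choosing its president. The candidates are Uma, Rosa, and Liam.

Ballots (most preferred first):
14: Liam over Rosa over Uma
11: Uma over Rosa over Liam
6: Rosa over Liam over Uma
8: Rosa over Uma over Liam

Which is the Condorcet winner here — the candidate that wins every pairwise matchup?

Rosa

Rosa vs Uma: 28–11
Rosa vs Liam: 25–14
Rosa beats every other candidate.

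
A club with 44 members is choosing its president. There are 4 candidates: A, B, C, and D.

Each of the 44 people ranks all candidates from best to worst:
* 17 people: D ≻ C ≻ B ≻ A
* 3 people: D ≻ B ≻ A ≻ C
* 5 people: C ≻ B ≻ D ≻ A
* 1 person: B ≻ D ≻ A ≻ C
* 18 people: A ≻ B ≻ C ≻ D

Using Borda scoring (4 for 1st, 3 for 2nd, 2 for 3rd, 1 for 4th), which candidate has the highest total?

A: 17×1 + 3×2 + 5×1 + 1×2 + 18×4 = 102
B: 17×2 + 3×3 + 5×3 + 1×4 + 18×3 = 116
C: 17×3 + 3×1 + 5×4 + 1×1 + 18×2 = 111
D: 17×4 + 3×4 + 5×2 + 1×3 + 18×1 = 111

B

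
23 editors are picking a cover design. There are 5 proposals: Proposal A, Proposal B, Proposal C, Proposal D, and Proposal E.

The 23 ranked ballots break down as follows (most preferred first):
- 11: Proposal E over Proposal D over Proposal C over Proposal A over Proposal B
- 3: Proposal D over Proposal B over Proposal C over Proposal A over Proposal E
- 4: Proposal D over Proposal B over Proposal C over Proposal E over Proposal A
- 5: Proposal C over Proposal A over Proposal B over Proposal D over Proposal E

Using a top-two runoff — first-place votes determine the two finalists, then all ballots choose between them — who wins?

Round 1 first-place votes: Proposal A 0, Proposal B 0, Proposal C 5, Proposal D 7, Proposal E 11. Proposal E and Proposal D advance.
Runoff: Proposal E is ranked above Proposal D on 11 ballots, Proposal D above Proposal E on 12.

Proposal D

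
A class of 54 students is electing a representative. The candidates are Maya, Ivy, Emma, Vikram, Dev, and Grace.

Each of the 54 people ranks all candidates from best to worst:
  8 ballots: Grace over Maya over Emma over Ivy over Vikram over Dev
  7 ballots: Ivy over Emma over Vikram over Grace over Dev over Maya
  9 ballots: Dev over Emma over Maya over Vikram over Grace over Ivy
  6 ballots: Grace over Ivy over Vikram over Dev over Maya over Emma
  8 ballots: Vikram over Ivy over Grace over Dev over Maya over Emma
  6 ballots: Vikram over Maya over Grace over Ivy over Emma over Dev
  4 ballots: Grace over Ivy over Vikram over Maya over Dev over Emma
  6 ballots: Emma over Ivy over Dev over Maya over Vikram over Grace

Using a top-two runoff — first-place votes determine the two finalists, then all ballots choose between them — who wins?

Vikram

Round 1 first-place votes: Maya 0, Ivy 7, Emma 6, Vikram 14, Dev 9, Grace 18. Grace and Vikram advance.
Runoff: Grace is ranked above Vikram on 18 ballots, Vikram above Grace on 36.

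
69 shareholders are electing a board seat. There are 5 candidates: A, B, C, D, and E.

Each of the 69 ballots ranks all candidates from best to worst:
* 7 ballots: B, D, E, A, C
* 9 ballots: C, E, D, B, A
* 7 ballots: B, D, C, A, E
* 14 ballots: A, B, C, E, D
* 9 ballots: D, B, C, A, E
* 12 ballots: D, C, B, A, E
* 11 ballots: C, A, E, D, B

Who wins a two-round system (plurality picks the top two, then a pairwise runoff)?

D

Round 1 first-place votes: A 14, B 14, C 20, D 21, E 0. D and C advance.
Runoff: D is ranked above C on 35 ballots, C above D on 34.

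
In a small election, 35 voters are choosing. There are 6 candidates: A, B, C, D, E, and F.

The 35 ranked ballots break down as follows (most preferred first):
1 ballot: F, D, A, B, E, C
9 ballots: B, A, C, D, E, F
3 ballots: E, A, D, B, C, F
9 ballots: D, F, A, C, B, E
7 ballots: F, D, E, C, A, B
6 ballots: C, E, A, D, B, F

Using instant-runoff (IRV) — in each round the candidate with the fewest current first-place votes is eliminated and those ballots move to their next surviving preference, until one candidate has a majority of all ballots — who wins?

Round 1: A 0, B 9, C 6, D 9, E 3, F 8. A eliminated.
Round 2: B 9, C 6, D 9, E 3, F 8. E eliminated.
Round 3: B 9, C 6, D 12, F 8. C eliminated.
Round 4: B 9, D 18, F 8. D has a majority (≥18).

D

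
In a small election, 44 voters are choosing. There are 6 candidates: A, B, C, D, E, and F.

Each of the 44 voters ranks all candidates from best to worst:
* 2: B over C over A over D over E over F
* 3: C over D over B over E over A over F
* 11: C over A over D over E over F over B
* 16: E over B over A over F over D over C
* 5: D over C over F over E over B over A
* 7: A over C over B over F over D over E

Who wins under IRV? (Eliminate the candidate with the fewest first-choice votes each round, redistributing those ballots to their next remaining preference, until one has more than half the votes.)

Round 1: A 7, B 2, C 14, D 5, E 16, F 0. F eliminated.
Round 2: A 7, B 2, C 14, D 5, E 16. B eliminated.
Round 3: A 7, C 16, D 5, E 16. D eliminated.
Round 4: A 7, C 21, E 16. A eliminated.
Round 5: C 28, E 16. C has a majority (≥23).

C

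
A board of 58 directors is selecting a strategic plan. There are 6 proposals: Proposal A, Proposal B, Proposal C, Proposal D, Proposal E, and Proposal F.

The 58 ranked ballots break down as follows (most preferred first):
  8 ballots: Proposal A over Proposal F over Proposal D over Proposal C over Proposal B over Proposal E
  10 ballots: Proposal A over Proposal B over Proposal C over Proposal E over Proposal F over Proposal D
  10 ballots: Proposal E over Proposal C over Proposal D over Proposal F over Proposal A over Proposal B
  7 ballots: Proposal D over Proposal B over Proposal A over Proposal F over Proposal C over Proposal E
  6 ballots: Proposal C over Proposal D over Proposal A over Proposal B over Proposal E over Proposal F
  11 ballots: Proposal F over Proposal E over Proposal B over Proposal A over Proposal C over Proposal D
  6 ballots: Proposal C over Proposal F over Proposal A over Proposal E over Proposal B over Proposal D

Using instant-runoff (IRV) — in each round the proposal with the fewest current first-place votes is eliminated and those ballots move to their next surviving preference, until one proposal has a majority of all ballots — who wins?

Round 1: Proposal A 18, Proposal B 0, Proposal C 12, Proposal D 7, Proposal E 10, Proposal F 11. Proposal B eliminated.
Round 2: Proposal A 18, Proposal C 12, Proposal D 7, Proposal E 10, Proposal F 11. Proposal D eliminated.
Round 3: Proposal A 25, Proposal C 12, Proposal E 10, Proposal F 11. Proposal E eliminated.
Round 4: Proposal A 25, Proposal C 22, Proposal F 11. Proposal F eliminated.
Round 5: Proposal A 36, Proposal C 22. Proposal A has a majority (≥30).

Proposal A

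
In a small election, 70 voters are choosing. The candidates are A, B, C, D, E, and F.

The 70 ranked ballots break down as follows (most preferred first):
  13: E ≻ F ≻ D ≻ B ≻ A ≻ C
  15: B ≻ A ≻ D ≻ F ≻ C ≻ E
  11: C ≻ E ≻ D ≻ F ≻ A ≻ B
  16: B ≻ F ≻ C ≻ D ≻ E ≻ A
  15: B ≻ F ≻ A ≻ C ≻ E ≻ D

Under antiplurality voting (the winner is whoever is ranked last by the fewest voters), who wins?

Last-place votes: A 16, B 11, C 13, D 15, E 15, F 0.

F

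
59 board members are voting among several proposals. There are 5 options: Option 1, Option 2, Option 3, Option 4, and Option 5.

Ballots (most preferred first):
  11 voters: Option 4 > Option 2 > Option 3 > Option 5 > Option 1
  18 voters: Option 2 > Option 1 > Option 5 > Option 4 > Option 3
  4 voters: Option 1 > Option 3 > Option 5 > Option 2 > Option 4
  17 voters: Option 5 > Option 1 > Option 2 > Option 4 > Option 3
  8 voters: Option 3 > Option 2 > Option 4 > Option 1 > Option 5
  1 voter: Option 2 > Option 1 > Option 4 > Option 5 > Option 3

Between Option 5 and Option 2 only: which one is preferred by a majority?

Option 2

Option 5 is ranked above Option 2 on 21 ballots; Option 2 above Option 5 on 38.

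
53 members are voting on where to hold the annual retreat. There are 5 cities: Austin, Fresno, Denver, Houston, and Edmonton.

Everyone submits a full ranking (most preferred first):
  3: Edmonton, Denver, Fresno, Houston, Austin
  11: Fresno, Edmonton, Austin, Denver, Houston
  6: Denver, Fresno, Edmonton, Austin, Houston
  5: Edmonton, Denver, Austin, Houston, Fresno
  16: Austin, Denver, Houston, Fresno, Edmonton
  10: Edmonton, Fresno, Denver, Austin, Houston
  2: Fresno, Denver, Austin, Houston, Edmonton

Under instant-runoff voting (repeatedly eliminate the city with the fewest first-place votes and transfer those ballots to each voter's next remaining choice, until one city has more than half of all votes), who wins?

Round 1: Austin 16, Fresno 13, Denver 6, Houston 0, Edmonton 18. Houston eliminated.
Round 2: Austin 16, Fresno 13, Denver 6, Edmonton 18. Denver eliminated.
Round 3: Austin 16, Fresno 19, Edmonton 18. Austin eliminated.
Round 4: Fresno 35, Edmonton 18. Fresno has a majority (≥27).

Fresno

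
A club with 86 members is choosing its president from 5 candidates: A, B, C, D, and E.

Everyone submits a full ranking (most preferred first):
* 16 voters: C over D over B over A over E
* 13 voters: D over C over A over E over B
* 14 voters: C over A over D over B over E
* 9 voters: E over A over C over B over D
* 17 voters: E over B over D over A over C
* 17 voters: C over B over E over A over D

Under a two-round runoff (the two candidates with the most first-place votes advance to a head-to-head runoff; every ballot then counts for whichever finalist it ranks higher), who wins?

C

Round 1 first-place votes: A 0, B 0, C 47, D 13, E 26. C and E advance.
Runoff: C is ranked above E on 60 ballots, E above C on 26.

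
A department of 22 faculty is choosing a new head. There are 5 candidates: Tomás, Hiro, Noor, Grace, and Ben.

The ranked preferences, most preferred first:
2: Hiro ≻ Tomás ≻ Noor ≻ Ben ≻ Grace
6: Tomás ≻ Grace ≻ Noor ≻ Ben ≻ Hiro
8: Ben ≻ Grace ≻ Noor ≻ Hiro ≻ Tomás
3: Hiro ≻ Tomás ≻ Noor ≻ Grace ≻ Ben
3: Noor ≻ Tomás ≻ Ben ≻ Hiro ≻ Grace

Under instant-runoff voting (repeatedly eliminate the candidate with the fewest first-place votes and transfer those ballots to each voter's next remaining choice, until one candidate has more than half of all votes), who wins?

Round 1: Tomás 6, Hiro 5, Noor 3, Grace 0, Ben 8. Grace eliminated.
Round 2: Tomás 6, Hiro 5, Noor 3, Ben 8. Noor eliminated.
Round 3: Tomás 9, Hiro 5, Ben 8. Hiro eliminated.
Round 4: Tomás 14, Ben 8. Tomás has a majority (≥12).

Tomás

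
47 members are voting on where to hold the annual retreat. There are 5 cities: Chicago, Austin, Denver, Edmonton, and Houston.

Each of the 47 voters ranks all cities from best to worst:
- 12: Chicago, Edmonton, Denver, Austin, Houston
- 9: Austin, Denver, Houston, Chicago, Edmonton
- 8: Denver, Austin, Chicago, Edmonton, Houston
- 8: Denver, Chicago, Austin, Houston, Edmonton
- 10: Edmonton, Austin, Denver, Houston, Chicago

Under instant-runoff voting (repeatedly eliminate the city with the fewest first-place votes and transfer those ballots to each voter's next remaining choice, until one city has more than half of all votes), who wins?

Denver

Round 1: Chicago 12, Austin 9, Denver 16, Edmonton 10, Houston 0. Houston eliminated.
Round 2: Chicago 12, Austin 9, Denver 16, Edmonton 10. Austin eliminated.
Round 3: Chicago 12, Denver 25, Edmonton 10. Denver has a majority (≥24).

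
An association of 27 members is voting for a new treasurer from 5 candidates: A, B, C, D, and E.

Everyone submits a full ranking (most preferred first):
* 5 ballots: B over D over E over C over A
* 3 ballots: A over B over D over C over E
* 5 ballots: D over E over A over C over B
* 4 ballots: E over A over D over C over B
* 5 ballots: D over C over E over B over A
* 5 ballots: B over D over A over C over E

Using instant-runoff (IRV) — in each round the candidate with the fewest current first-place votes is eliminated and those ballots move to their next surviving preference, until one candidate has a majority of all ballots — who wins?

Round 1: A 3, B 10, C 0, D 10, E 4. C eliminated.
Round 2: A 3, B 10, D 10, E 4. A eliminated.
Round 3: B 13, D 10, E 4. E eliminated.
Round 4: B 13, D 14. D has a majority (≥14).

D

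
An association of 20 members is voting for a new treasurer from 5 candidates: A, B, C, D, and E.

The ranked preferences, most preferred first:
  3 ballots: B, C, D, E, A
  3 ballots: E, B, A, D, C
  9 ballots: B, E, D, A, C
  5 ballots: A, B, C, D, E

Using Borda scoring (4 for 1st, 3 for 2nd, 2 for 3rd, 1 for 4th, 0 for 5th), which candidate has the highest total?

B

A: 3×0 + 3×2 + 9×1 + 5×4 = 35
B: 3×4 + 3×3 + 9×4 + 5×3 = 72
C: 3×3 + 3×0 + 9×0 + 5×2 = 19
D: 3×2 + 3×1 + 9×2 + 5×1 = 32
E: 3×1 + 3×4 + 9×3 + 5×0 = 42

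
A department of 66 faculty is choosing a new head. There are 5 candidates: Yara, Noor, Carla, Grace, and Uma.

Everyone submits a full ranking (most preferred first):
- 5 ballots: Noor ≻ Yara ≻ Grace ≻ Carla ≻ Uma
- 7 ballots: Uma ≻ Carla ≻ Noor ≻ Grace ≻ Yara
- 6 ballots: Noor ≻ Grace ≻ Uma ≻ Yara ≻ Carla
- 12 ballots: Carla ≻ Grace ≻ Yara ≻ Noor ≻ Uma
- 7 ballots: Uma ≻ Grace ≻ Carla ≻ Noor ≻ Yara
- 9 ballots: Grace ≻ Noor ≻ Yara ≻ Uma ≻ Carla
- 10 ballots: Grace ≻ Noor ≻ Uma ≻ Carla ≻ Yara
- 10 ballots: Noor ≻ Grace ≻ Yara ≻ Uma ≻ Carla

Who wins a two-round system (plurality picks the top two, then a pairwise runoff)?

Grace

Round 1 first-place votes: Yara 0, Noor 21, Carla 12, Grace 19, Uma 14. Noor and Grace advance.
Runoff: Noor is ranked above Grace on 28 ballots, Grace above Noor on 38.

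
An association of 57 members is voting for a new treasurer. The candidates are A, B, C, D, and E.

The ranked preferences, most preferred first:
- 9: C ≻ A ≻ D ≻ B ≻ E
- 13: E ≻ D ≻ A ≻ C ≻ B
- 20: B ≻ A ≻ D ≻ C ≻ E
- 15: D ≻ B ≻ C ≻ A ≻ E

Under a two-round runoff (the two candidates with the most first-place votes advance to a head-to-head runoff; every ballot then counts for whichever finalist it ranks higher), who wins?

D

Round 1 first-place votes: A 0, B 20, C 9, D 15, E 13. B and D advance.
Runoff: B is ranked above D on 20 ballots, D above B on 37.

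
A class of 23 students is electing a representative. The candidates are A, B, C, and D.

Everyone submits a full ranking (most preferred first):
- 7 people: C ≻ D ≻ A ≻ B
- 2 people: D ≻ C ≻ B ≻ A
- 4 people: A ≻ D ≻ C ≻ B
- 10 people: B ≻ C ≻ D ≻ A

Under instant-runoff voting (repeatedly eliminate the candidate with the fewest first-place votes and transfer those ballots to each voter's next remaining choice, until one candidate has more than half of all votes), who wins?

C

Round 1: A 4, B 10, C 7, D 2. D eliminated.
Round 2: A 4, B 10, C 9. A eliminated.
Round 3: B 10, C 13. C has a majority (≥12).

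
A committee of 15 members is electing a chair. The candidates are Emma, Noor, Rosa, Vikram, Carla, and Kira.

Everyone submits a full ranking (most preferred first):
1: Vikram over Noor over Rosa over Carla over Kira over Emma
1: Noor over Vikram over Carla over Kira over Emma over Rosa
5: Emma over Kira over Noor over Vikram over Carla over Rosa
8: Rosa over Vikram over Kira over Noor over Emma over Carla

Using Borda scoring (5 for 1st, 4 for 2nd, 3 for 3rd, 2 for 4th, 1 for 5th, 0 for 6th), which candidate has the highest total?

Vikram

Emma: 1×0 + 1×1 + 5×5 + 8×1 = 34
Noor: 1×4 + 1×5 + 5×3 + 8×2 = 40
Rosa: 1×3 + 1×0 + 5×0 + 8×5 = 43
Vikram: 1×5 + 1×4 + 5×2 + 8×4 = 51
Carla: 1×2 + 1×3 + 5×1 + 8×0 = 10
Kira: 1×1 + 1×2 + 5×4 + 8×3 = 47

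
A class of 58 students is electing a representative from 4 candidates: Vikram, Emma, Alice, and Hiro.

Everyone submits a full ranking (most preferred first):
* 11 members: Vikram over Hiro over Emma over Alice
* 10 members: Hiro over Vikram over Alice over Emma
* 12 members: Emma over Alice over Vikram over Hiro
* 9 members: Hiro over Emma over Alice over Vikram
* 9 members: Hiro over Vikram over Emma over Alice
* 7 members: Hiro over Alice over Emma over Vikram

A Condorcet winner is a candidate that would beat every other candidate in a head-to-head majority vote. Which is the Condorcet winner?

Hiro vs Vikram: 35–23
Hiro vs Emma: 46–12
Hiro vs Alice: 46–12
Hiro beats every other candidate.

Hiro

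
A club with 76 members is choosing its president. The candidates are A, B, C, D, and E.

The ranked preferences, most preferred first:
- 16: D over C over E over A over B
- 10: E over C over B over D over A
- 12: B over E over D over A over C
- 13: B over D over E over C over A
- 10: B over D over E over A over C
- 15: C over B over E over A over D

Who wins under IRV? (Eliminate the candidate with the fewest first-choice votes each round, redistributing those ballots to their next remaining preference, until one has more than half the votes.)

Round 1: A 0, B 35, C 15, D 16, E 10. A eliminated.
Round 2: B 35, C 15, D 16, E 10. E eliminated.
Round 3: B 35, C 25, D 16. D eliminated.
Round 4: B 35, C 41. C has a majority (≥39).

C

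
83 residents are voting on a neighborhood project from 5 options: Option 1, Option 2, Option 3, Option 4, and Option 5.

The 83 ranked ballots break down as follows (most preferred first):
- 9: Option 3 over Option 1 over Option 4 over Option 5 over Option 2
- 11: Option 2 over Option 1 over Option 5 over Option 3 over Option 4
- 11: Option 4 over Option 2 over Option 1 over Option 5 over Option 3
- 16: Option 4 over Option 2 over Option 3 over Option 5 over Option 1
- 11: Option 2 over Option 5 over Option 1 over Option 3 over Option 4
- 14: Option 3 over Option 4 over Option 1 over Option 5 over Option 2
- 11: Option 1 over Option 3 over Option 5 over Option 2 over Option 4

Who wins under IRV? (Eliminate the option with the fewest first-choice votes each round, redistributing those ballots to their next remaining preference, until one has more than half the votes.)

Option 3

Round 1: Option 1 11, Option 2 22, Option 3 23, Option 4 27, Option 5 0. Option 5 eliminated.
Round 2: Option 1 11, Option 2 22, Option 3 23, Option 4 27. Option 1 eliminated.
Round 3: Option 2 22, Option 3 34, Option 4 27. Option 2 eliminated.
Round 4: Option 3 56, Option 4 27. Option 3 has a majority (≥42).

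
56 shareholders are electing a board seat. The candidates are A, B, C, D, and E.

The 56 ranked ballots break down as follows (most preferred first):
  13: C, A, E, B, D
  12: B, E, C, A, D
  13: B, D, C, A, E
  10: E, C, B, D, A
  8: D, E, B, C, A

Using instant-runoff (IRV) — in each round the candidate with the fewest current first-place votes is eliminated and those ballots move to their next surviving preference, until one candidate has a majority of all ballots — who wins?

Round 1: A 0, B 25, C 13, D 8, E 10. A eliminated.
Round 2: B 25, C 13, D 8, E 10. D eliminated.
Round 3: B 25, C 13, E 18. C eliminated.
Round 4: B 25, E 31. E has a majority (≥29).

E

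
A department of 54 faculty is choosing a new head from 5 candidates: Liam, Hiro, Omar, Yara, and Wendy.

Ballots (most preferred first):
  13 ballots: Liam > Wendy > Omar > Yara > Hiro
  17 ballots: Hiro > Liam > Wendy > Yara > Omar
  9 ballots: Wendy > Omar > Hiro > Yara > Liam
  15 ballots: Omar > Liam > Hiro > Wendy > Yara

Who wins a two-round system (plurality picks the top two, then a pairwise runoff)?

Omar

Round 1 first-place votes: Liam 13, Hiro 17, Omar 15, Yara 0, Wendy 9. Hiro and Omar advance.
Runoff: Hiro is ranked above Omar on 17 ballots, Omar above Hiro on 37.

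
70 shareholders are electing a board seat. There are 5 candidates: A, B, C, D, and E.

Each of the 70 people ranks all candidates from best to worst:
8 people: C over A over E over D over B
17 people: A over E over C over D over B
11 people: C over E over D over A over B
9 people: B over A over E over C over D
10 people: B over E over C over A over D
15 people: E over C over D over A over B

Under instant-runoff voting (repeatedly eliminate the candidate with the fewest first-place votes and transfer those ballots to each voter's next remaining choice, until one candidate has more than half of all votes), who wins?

Round 1: A 17, B 19, C 19, D 0, E 15. D eliminated.
Round 2: A 17, B 19, C 19, E 15. E eliminated.
Round 3: A 17, B 19, C 34. A eliminated.
Round 4: B 19, C 51. C has a majority (≥36).

C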